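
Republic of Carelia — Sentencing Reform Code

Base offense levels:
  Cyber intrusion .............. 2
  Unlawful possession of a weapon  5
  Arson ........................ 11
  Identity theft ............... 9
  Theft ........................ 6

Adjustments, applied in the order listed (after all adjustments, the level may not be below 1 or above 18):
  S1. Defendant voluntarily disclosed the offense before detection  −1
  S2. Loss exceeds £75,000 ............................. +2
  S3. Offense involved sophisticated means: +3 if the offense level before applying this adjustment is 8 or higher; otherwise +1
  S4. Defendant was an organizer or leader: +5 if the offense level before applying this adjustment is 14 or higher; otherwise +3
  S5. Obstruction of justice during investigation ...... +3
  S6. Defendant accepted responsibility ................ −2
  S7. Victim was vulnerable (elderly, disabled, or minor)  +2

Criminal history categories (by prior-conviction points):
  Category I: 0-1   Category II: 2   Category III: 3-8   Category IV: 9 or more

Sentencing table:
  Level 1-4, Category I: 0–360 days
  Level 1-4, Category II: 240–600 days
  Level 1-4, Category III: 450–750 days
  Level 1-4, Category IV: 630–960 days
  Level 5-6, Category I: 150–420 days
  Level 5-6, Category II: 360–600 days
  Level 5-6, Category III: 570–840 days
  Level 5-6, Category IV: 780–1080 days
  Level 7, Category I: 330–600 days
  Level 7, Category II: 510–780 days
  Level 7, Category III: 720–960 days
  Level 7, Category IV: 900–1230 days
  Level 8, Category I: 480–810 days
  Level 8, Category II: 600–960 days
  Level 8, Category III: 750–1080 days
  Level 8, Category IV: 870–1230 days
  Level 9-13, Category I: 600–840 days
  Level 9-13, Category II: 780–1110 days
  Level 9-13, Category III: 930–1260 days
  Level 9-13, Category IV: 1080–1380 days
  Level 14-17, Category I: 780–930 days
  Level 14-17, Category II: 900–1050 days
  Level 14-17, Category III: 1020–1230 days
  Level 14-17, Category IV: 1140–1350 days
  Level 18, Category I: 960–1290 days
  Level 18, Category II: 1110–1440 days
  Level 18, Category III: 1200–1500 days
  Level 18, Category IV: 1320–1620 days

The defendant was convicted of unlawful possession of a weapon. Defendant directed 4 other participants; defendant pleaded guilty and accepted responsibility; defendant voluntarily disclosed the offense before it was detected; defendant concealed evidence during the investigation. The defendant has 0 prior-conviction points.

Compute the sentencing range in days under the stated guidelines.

480-810 days

Base offense level for unlawful possession of a weapon: 5.
S1 applies: 5 − 1 = 4.
S2 does not apply.
S3 does not apply.
S4 applies (level before this adjustment is 4 < 14, so +3): 4 + 3 = 7.
S5 applies: 7 + 3 = 10.
S6 applies: 10 − 2 = 8.
S7 does not apply.
Final offense level: 8.
Criminal history: 0 prior points → Category I (0-1).
Level 8 falls in the 8 band.
Grid: Level 8 × Category I = 480-810 days.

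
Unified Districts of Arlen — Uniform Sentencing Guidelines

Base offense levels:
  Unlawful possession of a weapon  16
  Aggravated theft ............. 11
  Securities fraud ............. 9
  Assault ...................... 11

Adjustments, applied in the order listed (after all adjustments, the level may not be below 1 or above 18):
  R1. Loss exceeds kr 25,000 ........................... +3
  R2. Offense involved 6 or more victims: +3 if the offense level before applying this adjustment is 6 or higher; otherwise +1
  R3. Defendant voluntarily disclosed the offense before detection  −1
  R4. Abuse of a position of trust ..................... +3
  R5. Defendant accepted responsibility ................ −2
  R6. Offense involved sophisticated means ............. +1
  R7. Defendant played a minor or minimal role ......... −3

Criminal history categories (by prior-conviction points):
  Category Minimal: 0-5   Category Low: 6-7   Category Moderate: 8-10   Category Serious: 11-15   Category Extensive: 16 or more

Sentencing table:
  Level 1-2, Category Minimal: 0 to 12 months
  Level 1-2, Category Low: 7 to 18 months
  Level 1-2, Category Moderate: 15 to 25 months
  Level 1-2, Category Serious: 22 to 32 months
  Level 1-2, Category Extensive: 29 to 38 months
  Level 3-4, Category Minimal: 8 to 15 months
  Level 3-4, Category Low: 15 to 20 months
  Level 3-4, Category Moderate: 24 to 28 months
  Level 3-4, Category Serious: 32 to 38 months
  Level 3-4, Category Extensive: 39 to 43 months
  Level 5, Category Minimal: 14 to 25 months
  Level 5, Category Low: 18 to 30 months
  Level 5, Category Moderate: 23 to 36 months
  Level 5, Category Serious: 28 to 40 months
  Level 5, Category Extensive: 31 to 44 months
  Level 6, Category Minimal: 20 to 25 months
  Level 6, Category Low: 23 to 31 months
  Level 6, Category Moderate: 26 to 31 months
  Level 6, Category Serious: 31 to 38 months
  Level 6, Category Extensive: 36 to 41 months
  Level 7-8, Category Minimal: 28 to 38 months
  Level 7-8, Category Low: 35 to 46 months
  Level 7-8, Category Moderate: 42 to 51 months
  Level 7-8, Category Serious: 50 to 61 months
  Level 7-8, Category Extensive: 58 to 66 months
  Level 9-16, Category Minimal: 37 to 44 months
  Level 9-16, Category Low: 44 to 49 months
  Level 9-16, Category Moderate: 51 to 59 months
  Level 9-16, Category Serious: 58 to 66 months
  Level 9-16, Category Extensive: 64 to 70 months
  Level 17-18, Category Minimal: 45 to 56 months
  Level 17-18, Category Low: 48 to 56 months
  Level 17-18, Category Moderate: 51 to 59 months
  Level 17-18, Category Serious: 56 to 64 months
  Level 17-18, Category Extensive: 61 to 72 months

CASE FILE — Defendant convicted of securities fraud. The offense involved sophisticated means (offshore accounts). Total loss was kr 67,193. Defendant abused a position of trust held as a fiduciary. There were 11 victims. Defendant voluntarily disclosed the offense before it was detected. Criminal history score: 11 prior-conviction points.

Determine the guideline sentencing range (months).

Base offense level for securities fraud: 9.
R1 applies: 9 + 3 = 12.
R2 applies (level before this adjustment is 12 ≥ 6, so +3): 12 + 3 = 15.
R3 applies: 15 − 1 = 14.
R4 applies: 14 + 3 = 17.
R5 does not apply.
R6 applies: 17 + 1 = 18.
R7 does not apply.
Final offense level: 18.
Criminal history: 11 prior points → Category Serious (11-15).
Level 18 falls in the 17-18 band.
Grid: Level 17-18 × Category Serious = 56-64 months.

56-64 months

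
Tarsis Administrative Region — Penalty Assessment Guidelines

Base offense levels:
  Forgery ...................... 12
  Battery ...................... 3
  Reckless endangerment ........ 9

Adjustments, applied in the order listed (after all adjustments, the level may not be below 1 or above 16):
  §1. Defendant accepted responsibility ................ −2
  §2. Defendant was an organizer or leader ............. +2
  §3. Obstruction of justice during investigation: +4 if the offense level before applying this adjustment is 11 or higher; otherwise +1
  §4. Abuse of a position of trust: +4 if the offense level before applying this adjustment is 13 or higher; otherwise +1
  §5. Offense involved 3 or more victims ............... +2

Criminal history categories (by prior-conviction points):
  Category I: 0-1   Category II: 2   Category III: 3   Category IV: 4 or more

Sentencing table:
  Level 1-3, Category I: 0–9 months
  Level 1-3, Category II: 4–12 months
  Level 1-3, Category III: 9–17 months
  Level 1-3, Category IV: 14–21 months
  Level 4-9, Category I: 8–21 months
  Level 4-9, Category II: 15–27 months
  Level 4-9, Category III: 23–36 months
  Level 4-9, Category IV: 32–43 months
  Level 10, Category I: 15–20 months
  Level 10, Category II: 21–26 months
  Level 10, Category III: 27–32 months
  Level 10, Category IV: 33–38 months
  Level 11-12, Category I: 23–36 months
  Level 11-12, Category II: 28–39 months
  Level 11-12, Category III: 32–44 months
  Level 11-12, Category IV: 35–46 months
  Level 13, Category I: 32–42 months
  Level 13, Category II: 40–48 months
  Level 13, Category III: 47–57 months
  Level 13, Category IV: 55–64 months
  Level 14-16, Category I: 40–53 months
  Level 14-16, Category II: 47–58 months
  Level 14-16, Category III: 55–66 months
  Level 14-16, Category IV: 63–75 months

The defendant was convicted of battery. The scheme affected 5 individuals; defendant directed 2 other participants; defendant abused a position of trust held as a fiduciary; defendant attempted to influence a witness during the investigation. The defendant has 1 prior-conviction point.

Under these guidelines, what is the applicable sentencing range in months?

Base offense level for battery: 3.
§1 does not apply.
§2 applies: 3 + 2 = 5.
§3 applies (level before this adjustment is 5 < 11, so +1): 5 + 1 = 6.
§4 applies (level before this adjustment is 6 < 13, so +1): 6 + 1 = 7.
§5 applies: 7 + 2 = 9.
Final offense level: 9.
Criminal history: 1 prior point → Category I (0-1).
Level 9 falls in the 4-9 band.
Grid: Level 4-9 × Category I = 8-21 months.

8-21 months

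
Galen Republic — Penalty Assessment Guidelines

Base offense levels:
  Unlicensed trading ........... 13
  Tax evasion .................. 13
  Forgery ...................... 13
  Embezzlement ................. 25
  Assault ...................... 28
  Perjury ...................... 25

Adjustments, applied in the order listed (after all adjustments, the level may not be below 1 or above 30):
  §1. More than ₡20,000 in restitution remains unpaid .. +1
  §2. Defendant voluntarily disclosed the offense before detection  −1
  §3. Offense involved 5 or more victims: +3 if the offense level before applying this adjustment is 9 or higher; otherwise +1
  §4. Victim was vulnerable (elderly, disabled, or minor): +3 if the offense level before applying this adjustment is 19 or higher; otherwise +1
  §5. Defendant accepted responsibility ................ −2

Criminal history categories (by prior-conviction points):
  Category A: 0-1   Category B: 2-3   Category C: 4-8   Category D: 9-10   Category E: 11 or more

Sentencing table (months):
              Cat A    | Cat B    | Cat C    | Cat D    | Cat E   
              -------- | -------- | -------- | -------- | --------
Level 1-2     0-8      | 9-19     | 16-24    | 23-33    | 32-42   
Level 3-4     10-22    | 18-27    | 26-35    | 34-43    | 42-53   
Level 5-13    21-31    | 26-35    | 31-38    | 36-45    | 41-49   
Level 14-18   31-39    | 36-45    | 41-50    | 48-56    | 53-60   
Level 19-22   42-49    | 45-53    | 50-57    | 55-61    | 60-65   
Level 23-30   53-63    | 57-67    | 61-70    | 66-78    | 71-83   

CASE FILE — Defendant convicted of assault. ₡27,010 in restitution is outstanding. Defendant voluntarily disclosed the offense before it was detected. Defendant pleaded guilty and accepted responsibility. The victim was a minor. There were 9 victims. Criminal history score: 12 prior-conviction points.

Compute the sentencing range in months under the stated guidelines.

Base offense level for assault: 28.
§1 applies: 28 + 1 = 29.
§2 applies: 29 − 1 = 28.
§3 applies (level before this adjustment is 28 ≥ 9, so +3): 28 + 3 = 31.
§4 applies (level before this adjustment is 31 ≥ 19, so +3): 31 + 3 = 34.
§5 applies: 34 − 2 = 32.
Level 32 exceeds the maximum of 30; capped at 30.
Final offense level: 30.
Criminal history: 12 prior points → Category E (11+).
Level 30 falls in the 23-30 band.
Grid: Level 23-30 × Category E = 71-83 months.

71-83 months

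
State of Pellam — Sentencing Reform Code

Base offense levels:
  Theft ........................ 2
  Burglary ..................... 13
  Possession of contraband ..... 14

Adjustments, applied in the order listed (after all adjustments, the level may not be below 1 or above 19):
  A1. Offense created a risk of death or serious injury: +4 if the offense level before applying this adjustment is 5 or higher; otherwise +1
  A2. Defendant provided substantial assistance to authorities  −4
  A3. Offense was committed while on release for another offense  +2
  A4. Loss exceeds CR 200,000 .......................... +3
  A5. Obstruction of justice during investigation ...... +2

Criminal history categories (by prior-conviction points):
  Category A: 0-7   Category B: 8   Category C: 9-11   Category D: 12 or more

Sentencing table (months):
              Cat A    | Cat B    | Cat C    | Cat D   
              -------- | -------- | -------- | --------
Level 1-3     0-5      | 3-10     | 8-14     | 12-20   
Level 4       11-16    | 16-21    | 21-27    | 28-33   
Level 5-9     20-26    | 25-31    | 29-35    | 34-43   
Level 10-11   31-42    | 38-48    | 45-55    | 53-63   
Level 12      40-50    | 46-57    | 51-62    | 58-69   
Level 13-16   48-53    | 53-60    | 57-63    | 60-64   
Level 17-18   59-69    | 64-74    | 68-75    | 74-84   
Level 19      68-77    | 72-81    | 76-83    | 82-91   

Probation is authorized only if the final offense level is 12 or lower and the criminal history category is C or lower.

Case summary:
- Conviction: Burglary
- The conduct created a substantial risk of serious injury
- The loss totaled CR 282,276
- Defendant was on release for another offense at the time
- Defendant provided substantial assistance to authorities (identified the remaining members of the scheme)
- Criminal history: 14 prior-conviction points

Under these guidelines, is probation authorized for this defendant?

Base offense level for burglary: 13.
A1 applies (level before this adjustment is 13 ≥ 5, so +4): 13 + 4 = 17.
A2 applies: 17 − 4 = 13.
A3 applies: 13 + 2 = 15.
A4 applies: 15 + 3 = 18.
Final offense level: 18.
Criminal history: 14 prior points → Category D (12+).
Level 18 falls in the 17-18 band.
Grid: Level 17-18 × Category D = 74-84 months.
Probation check: level 18 > 12 and category D > C → not eligible.

No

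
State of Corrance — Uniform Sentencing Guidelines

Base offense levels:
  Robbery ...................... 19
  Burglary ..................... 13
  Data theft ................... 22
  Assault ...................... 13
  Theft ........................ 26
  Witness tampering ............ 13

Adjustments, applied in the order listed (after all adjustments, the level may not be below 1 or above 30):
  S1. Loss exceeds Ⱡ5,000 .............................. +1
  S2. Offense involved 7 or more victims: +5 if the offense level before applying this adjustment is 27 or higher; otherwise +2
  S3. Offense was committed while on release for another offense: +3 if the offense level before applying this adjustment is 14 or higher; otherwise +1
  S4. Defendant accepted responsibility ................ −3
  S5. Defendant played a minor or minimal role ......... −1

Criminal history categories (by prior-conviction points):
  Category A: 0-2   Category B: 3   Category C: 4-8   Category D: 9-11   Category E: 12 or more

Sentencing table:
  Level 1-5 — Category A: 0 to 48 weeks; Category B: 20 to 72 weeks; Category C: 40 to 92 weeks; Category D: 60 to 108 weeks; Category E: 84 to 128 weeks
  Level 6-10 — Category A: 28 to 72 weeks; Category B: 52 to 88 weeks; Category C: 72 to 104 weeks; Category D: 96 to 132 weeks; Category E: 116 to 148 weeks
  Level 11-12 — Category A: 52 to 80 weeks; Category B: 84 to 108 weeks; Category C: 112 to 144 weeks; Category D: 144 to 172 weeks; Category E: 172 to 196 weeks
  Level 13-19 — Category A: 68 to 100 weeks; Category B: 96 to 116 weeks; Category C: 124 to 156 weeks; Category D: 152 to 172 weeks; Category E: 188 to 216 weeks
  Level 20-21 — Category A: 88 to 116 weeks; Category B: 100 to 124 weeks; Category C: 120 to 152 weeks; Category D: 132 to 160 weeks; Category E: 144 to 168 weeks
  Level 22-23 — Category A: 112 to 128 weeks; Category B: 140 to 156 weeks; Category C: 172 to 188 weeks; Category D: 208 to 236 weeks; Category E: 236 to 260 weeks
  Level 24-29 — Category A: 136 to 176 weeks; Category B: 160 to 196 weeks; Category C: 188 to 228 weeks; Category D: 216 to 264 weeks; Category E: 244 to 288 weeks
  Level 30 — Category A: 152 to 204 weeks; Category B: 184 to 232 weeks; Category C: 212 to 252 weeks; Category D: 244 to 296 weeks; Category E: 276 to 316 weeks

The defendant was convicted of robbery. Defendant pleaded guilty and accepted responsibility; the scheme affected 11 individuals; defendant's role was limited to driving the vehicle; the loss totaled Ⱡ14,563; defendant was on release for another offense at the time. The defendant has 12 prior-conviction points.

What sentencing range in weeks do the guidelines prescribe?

Base offense level for robbery: 19.
S1 applies: 19 + 1 = 20.
S2 applies (level before this adjustment is 20 < 27, so +2): 20 + 2 = 22.
S3 applies (level before this adjustment is 22 ≥ 14, so +3): 22 + 3 = 25.
S4 applies: 25 − 3 = 22.
S5 applies: 22 − 1 = 21.
Final offense level: 21.
Criminal history: 12 prior points → Category E (12+).
Level 21 falls in the 20-21 band.
Grid: Level 20-21 × Category E = 144-168 weeks.

144-168 weeks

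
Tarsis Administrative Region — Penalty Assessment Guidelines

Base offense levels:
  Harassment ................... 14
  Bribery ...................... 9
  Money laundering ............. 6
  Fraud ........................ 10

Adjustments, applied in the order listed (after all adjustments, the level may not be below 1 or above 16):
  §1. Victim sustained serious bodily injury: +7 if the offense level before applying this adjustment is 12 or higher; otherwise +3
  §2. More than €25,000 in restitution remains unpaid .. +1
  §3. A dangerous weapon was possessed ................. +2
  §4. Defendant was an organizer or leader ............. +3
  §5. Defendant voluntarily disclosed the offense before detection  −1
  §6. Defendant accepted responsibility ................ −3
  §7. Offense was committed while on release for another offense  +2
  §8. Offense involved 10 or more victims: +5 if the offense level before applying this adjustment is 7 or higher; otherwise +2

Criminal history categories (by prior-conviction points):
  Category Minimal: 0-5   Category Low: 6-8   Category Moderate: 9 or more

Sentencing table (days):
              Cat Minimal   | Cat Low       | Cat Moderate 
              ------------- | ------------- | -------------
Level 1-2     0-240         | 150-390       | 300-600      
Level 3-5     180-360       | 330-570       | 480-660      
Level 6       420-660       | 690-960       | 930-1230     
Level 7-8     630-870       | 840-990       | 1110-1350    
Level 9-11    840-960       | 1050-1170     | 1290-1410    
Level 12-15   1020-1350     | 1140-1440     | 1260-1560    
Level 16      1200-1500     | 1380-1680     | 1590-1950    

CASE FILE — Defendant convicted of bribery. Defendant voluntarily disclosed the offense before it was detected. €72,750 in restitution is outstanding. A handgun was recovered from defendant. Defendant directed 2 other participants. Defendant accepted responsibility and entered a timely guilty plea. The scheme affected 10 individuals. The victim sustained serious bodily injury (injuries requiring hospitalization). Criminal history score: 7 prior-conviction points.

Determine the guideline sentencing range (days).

1380-1680 days

Base offense level for bribery: 9.
§1 applies (level before this adjustment is 9 < 12, so +3): 9 + 3 = 12.
§2 applies: 12 + 1 = 13.
§3 applies: 13 + 2 = 15.
§4 applies: 15 + 3 = 18.
§5 applies: 18 − 1 = 17.
§6 applies: 17 − 3 = 14.
§8 applies (level before this adjustment is 14 ≥ 7, so +5): 14 + 5 = 19.
Level 19 exceeds the maximum of 16; capped at 16.
Final offense level: 16.
Criminal history: 7 prior points → Category Low (6-8).
Level 16 falls in the 16 band.
Grid: Level 16 × Category Low = 1380-1680 days.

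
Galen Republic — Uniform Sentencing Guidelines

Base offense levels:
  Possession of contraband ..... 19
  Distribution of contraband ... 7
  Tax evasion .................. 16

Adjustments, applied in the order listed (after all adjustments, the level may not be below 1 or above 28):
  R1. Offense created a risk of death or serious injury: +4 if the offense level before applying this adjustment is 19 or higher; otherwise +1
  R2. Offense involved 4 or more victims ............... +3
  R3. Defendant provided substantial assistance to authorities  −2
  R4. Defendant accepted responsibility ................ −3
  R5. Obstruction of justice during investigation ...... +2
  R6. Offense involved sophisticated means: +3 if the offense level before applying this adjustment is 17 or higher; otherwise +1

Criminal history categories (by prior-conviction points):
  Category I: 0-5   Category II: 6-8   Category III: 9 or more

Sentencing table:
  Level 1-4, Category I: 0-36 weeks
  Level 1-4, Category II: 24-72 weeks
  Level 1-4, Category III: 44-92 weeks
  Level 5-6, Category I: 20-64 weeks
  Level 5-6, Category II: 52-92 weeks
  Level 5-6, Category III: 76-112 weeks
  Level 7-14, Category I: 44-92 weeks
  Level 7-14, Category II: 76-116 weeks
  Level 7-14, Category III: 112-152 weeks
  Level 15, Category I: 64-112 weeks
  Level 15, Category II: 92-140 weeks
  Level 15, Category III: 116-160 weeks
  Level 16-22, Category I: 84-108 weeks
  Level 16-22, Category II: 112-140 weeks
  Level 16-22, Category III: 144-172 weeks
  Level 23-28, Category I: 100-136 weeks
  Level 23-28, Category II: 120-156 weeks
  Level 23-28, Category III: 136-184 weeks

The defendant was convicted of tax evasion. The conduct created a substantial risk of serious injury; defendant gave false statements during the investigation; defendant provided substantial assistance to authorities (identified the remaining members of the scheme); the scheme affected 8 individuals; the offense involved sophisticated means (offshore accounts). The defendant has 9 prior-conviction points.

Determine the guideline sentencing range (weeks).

136-184 weeks

Base offense level for tax evasion: 16.
R1 applies (level before this adjustment is 16 < 19, so +1): 16 + 1 = 17.
R2 applies: 17 + 3 = 20.
R3 applies: 20 − 2 = 18.
R5 applies: 18 + 2 = 20.
R6 applies (level before this adjustment is 20 ≥ 17, so +3): 20 + 3 = 23.
Final offense level: 23.
Criminal history: 9 prior points → Category III (9+).
Level 23 falls in the 23-28 band.
Grid: Level 23-28 × Category III = 136-184 weeks.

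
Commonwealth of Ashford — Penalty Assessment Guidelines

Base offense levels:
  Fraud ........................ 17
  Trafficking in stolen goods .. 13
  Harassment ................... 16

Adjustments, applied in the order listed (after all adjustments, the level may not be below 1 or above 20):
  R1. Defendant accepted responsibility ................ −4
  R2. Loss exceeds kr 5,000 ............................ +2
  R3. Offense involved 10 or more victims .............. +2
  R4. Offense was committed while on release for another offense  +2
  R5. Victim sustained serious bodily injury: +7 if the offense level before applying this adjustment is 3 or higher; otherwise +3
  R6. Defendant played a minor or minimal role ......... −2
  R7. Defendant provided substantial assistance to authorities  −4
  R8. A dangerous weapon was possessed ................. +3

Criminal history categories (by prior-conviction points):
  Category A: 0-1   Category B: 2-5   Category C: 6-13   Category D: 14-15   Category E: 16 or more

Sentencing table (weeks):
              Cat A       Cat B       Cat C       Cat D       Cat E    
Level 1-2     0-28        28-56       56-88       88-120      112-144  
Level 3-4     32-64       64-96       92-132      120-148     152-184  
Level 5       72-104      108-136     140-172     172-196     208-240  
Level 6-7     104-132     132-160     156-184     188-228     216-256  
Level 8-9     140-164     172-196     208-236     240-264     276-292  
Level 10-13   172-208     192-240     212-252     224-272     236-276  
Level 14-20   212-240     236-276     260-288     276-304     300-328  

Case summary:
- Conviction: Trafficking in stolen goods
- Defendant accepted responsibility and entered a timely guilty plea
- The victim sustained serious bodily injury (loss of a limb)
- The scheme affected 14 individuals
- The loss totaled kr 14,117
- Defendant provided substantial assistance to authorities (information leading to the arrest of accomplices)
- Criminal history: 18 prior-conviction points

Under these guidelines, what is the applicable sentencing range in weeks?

300-328 weeks

Base offense level for trafficking in stolen goods: 13.
R1 applies: 13 − 4 = 9.
R2 applies: 9 + 2 = 11.
R3 applies: 11 + 2 = 13.
R4 does not apply.
R5 applies (level before this adjustment is 13 ≥ 3, so +7): 13 + 7 = 20.
R6 does not apply.
R7 applies: 20 − 4 = 16.
Final offense level: 16.
Criminal history: 18 prior points → Category E (16+).
Level 16 falls in the 14-20 band.
Grid: Level 14-20 × Category E = 300-328 weeks.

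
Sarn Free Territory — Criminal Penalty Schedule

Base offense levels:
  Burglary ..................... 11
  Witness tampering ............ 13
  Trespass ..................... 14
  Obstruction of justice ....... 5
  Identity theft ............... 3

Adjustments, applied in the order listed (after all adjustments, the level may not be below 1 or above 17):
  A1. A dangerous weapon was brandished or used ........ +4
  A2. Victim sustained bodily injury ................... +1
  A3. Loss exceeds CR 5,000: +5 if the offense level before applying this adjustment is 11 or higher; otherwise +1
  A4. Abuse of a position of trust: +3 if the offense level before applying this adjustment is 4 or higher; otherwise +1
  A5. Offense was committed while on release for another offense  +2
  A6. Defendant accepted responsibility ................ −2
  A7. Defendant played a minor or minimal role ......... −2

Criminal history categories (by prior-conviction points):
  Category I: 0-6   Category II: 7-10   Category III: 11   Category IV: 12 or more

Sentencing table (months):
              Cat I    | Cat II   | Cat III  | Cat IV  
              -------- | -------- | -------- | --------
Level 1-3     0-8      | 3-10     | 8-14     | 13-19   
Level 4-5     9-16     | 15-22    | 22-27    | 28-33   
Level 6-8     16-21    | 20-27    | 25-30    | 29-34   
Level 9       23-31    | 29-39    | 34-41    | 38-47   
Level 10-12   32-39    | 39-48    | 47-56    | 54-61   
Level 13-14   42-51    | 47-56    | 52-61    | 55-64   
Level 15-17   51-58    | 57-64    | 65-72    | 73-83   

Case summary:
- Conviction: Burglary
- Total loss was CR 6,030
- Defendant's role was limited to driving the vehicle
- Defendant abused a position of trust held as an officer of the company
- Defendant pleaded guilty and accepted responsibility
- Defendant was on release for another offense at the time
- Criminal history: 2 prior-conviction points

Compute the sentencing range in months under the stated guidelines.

Base offense level for burglary: 11.
A2 does not apply.
A3 applies (level before this adjustment is 11 ≥ 11, so +5): 11 + 5 = 16.
A4 applies (level before this adjustment is 16 ≥ 4, so +3): 16 + 3 = 19.
A5 applies: 19 + 2 = 21.
A6 applies: 21 − 2 = 19.
A7 applies: 19 − 2 = 17.
Final offense level: 17.
Criminal history: 2 prior points → Category I (0-6).
Level 17 falls in the 15-17 band.
Grid: Level 15-17 × Category I = 51-58 months.

51-58 months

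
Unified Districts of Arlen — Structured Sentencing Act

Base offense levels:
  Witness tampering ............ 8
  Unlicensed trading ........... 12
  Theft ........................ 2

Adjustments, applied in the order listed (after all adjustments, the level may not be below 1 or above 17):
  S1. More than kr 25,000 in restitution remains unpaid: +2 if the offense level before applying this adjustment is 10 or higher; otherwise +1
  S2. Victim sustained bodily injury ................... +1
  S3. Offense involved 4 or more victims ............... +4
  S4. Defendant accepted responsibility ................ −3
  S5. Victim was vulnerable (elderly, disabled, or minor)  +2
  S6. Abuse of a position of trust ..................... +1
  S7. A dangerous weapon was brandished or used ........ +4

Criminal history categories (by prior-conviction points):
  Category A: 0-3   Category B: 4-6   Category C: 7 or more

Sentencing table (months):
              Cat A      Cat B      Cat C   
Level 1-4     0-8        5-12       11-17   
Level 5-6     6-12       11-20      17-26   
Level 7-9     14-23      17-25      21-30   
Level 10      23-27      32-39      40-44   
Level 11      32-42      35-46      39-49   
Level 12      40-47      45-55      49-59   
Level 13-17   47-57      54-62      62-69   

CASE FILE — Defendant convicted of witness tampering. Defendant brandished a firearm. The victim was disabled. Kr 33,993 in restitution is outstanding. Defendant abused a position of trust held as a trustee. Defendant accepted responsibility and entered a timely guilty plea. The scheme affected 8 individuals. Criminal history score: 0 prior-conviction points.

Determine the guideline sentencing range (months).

Base offense level for witness tampering: 8.
S1 applies (level before this adjustment is 8 < 10, so +1): 8 + 1 = 9.
S2 does not apply.
S3 applies: 9 + 4 = 13.
S4 applies: 13 − 3 = 10.
S5 applies: 10 + 2 = 12.
S6 applies: 12 + 1 = 13.
S7 applies: 13 + 4 = 17.
Final offense level: 17.
Criminal history: 0 prior points → Category A (0-3).
Level 17 falls in the 13-17 band.
Grid: Level 13-17 × Category A = 47-57 months.

47-57 months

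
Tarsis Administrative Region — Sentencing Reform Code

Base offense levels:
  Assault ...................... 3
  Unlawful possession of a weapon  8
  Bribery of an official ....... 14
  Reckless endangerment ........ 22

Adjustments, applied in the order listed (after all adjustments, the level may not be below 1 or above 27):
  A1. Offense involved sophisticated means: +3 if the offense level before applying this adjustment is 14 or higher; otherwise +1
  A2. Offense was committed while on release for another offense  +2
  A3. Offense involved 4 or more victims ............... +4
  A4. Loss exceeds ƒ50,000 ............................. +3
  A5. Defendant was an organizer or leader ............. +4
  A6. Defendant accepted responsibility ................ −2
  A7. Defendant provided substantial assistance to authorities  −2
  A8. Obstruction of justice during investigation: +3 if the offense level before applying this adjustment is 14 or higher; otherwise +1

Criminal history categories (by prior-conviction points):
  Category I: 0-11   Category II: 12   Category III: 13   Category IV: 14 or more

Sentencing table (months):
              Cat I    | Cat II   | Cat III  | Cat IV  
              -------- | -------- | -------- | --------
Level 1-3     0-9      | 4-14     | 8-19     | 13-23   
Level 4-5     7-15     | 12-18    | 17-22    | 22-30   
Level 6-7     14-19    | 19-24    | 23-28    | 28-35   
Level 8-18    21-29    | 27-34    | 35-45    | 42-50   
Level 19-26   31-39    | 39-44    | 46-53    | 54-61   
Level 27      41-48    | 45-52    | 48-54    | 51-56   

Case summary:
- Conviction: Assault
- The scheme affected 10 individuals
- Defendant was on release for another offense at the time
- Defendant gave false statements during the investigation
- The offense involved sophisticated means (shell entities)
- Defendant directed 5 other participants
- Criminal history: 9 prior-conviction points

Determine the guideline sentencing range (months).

Base offense level for assault: 3.
A1 applies (level before this adjustment is 3 < 14, so +1): 3 + 1 = 4.
A2 applies: 4 + 2 = 6.
A3 applies: 6 + 4 = 10.
A4 does not apply.
A5 applies: 10 + 4 = 14.
A8 applies (level before this adjustment is 14 ≥ 14, so +3): 14 + 3 = 17.
Final offense level: 17.
Criminal history: 9 prior points → Category I (0-11).
Level 17 falls in the 8-18 band.
Grid: Level 8-18 × Category I = 21-29 months.

21-29 months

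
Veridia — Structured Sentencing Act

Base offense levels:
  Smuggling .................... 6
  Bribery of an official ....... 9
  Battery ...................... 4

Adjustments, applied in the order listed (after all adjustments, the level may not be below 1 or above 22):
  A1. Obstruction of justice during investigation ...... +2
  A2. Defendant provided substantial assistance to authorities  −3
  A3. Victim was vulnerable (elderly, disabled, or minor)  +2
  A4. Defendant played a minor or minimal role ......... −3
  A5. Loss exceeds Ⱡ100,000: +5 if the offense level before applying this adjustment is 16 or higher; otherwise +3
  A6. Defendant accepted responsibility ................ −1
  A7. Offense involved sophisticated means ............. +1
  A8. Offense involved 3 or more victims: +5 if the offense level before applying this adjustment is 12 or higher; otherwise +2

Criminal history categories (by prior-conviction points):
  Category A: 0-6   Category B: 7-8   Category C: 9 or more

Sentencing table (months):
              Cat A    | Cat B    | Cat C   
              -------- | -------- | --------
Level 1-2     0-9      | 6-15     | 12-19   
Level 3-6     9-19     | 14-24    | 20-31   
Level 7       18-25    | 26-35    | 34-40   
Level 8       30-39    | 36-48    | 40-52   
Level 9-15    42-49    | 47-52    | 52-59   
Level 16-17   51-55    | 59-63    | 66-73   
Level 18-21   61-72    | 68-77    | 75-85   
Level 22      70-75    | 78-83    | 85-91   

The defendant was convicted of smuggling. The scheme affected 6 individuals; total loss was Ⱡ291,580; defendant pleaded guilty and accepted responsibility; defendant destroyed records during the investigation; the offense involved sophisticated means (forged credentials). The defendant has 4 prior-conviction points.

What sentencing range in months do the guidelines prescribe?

42-49 months

Base offense level for smuggling: 6.
A1 applies: 6 + 2 = 8.
A3 does not apply.
A4 does not apply.
A5 applies (level before this adjustment is 8 < 16, so +3): 8 + 3 = 11.
A6 applies: 11 − 1 = 10.
A7 applies: 10 + 1 = 11.
A8 applies (level before this adjustment is 11 < 12, so +2): 11 + 2 = 13.
Final offense level: 13.
Criminal history: 4 prior points → Category A (0-6).
Level 13 falls in the 9-15 band.
Grid: Level 9-15 × Category A = 42-49 months.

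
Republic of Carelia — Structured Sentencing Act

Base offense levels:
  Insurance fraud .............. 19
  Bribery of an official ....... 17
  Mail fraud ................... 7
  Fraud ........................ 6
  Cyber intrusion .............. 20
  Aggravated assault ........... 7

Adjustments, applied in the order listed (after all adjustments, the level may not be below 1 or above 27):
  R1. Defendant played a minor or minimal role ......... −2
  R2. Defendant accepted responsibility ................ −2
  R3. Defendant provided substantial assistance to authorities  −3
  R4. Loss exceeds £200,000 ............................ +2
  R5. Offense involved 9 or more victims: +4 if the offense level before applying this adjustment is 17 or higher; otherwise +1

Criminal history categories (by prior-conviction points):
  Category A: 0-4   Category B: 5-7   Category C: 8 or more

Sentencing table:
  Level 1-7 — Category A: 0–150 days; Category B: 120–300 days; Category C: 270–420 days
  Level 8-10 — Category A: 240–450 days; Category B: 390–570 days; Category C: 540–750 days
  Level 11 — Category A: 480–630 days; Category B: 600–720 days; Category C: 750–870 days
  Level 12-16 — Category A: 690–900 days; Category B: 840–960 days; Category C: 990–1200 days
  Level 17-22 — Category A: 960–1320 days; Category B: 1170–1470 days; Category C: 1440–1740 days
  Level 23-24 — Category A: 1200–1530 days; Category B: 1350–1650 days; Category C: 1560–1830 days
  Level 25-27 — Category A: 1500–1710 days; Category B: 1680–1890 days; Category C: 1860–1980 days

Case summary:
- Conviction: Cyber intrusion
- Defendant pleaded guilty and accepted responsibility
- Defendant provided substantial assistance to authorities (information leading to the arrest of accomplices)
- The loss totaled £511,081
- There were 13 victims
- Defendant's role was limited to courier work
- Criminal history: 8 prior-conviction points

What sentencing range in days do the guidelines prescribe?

990-1200 days

Base offense level for cyber intrusion: 20.
R1 applies: 20 − 2 = 18.
R2 applies: 18 − 2 = 16.
R3 applies: 16 − 3 = 13.
R4 applies: 13 + 2 = 15.
R5 applies (level before this adjustment is 15 < 17, so +1): 15 + 1 = 16.
Final offense level: 16.
Criminal history: 8 prior points → Category C (8+).
Level 16 falls in the 12-16 band.
Grid: Level 12-16 × Category C = 990-1200 days.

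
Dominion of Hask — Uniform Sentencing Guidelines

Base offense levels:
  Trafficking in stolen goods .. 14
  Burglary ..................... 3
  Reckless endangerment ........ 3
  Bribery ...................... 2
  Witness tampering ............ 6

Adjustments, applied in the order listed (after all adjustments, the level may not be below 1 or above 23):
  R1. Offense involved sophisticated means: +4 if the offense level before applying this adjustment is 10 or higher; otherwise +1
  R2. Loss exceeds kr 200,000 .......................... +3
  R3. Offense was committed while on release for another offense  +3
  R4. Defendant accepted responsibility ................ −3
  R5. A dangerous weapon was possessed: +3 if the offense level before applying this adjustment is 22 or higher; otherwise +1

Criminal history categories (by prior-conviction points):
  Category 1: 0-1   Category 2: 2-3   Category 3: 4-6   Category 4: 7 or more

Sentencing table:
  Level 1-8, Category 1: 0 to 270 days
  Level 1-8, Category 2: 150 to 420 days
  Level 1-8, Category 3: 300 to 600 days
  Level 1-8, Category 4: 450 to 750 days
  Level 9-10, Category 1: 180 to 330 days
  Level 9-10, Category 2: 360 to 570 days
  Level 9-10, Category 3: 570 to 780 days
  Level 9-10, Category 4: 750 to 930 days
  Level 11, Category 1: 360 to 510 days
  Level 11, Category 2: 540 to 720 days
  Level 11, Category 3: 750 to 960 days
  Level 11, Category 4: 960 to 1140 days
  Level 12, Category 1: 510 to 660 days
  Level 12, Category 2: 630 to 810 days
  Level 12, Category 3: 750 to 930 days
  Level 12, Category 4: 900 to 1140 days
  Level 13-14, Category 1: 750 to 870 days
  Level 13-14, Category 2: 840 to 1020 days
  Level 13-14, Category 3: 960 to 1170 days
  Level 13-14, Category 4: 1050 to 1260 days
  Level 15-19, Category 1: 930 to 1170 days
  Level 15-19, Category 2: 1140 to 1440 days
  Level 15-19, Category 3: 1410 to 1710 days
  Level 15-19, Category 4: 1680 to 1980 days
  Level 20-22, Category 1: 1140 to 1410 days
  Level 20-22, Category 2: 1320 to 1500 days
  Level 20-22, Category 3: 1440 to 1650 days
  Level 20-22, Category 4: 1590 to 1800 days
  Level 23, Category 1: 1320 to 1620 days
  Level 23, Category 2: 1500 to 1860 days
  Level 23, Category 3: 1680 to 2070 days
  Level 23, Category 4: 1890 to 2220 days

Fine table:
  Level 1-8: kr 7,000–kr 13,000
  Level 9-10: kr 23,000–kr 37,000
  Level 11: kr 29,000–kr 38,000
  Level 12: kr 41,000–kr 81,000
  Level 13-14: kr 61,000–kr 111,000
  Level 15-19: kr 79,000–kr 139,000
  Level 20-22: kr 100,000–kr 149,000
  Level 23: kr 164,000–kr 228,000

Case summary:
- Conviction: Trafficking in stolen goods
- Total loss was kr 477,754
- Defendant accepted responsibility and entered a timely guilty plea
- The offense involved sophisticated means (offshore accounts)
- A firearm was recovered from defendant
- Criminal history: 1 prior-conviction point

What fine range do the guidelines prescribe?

Base offense level for trafficking in stolen goods: 14.
R1 applies (level before this adjustment is 14 ≥ 10, so +4): 14 + 4 = 18.
R2 applies: 18 + 3 = 21.
R3 does not apply.
R4 applies: 21 − 3 = 18.
R5 applies (level before this adjustment is 18 < 22, so +1): 18 + 1 = 19.
Final offense level: 19.
Level 19 falls in the 15-19 band.
Fine table: Level 15-19 → kr 79,000–kr 139,000.

kr 79,000–kr 139,000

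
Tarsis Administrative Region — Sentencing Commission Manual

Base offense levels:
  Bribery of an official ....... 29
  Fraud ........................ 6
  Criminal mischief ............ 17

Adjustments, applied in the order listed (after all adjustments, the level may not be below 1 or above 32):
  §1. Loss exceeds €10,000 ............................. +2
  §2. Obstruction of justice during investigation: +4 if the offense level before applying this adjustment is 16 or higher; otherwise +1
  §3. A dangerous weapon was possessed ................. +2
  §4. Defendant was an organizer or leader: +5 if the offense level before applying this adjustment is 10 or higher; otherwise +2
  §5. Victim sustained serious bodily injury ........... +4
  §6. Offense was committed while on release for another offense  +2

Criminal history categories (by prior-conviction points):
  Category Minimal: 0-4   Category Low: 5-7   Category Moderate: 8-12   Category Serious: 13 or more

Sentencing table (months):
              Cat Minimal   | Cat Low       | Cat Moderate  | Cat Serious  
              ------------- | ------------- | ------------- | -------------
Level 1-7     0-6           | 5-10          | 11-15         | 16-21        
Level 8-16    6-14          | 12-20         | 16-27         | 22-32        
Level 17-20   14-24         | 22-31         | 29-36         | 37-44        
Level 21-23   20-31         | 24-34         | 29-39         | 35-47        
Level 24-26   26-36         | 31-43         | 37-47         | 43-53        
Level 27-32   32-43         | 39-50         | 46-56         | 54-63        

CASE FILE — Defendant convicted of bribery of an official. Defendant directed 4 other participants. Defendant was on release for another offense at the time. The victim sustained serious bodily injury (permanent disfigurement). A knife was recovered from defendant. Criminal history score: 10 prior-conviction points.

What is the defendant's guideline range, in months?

46-56 months

Base offense level for bribery of an official: 29.
§1 does not apply.
§2 does not apply.
§3 applies: 29 + 2 = 31.
§4 applies (level before this adjustment is 31 ≥ 10, so +5): 31 + 5 = 36.
§5 applies: 36 + 4 = 40.
§6 applies: 40 + 2 = 42.
Level 42 exceeds the maximum of 32; capped at 32.
Final offense level: 32.
Criminal history: 10 prior points → Category Moderate (8-12).
Level 32 falls in the 27-32 band.
Grid: Level 27-32 × Category Moderate = 46-56 months.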